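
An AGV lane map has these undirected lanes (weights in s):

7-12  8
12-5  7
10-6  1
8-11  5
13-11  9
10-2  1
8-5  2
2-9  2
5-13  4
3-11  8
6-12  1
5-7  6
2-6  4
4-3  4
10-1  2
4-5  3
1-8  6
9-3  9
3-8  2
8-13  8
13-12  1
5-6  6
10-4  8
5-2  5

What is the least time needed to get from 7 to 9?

13 s

Running Dijkstra from 7:
7: 0
5: 6  (via 7)
8: 8  (via 5)
12: 8  (via 7)
4: 9  (via 5)
6: 9  (via 12)
13: 9  (via 12)
3: 10  (via 8)
10: 10  (via 6)
2: 11  (via 5)
1: 12  (via 10)
9: 13  (via 2)
Shortest route: 7 → 5 → 2 → 9 = 13 s.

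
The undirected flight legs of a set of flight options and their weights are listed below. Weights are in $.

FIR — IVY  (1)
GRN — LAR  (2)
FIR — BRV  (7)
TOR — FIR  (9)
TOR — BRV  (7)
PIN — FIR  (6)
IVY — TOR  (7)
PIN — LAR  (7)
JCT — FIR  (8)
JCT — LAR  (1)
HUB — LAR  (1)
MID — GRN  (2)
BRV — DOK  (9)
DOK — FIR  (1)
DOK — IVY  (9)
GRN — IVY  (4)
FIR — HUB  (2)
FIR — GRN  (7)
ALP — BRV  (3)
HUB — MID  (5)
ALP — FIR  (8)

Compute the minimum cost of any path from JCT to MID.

Shortest distances from JCT:
JCT: 0
LAR: 1  (via JCT)
HUB: 2  (via LAR)
GRN: 3  (via LAR)
FIR: 4  (via HUB)
MID: 5  (via GRN)
Shortest route: JCT–LAR–GRN–MID = $5.

$5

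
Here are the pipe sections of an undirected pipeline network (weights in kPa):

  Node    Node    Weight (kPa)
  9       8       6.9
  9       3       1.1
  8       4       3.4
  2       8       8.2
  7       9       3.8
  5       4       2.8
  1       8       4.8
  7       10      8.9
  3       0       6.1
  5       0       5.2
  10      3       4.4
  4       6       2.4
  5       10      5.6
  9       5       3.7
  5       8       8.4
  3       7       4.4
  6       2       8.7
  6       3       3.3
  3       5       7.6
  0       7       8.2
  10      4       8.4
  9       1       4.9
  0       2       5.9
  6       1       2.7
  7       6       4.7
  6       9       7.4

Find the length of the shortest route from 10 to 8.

Enumerating some paths:
10–4–8: 8.4+3.4 = 11.8
10–3–9–8: 4.4+1.1+6.9 = 12.4
The minimum is 11.8 kPa via 10–4–8.

11.8 kPa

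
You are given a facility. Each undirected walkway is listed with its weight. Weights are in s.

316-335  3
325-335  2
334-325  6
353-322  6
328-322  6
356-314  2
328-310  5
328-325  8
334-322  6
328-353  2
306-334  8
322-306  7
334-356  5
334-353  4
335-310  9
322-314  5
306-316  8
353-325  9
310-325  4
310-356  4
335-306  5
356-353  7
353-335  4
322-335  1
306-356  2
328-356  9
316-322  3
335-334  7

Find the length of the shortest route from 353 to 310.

7 s

Candidate routes:
353 → 328 → 310: 2+5 = 7
353 → 335 → 325 → 310: 4+2+4 = 10
The minimum is 7 s via 353 → 328 → 310.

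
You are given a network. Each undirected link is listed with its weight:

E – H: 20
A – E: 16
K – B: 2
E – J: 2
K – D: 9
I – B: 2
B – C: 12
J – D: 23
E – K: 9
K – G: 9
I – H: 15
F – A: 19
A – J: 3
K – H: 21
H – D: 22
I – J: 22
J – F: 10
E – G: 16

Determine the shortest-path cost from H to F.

Enumerating some paths:
H → I → B → K → E → J → F: 15+2+2+9+2+10 = 40
H → E → J → F: 20+2+10 = 32
H → K → E → J → F: 21+9+2+10 = 42
The minimum is 32 via H → E → J → F.

32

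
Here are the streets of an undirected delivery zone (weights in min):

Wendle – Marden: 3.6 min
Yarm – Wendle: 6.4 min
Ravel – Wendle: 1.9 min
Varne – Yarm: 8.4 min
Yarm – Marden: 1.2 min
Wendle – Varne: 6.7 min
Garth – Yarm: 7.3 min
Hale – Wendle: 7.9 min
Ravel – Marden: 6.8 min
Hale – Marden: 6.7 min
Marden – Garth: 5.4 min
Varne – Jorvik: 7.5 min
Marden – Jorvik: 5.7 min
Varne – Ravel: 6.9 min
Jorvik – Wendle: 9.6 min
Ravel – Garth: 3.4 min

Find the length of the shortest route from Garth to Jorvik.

11.1 min

Running Dijkstra from Garth:
Garth: 0
Ravel: 3.4  (via Garth)
Wendle: 5.3  (via Ravel)
Marden: 5.4  (via Garth)
Yarm: 6.6  (via Marden)
Varne: 10.3  (via Ravel)
Jorvik: 11.1  (via Marden)
Shortest route: Garth–Marden–Jorvik = 11.1 min.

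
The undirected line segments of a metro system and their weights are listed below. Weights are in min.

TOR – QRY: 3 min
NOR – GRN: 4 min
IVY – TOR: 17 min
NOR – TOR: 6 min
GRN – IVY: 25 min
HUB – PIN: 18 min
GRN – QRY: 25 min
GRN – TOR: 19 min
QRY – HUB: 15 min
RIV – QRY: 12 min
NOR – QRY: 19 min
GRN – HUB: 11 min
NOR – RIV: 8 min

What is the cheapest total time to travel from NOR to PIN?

Running Dijkstra from NOR:
NOR: 0
GRN: 4  (via NOR)
TOR: 6  (via NOR)
RIV: 8  (via NOR)
QRY: 9  (via TOR)
HUB: 15  (via GRN)
IVY: 23  (via TOR)
PIN: 33  (via HUB)
Shortest route: NOR → GRN → HUB → PIN = 33 min.

33 min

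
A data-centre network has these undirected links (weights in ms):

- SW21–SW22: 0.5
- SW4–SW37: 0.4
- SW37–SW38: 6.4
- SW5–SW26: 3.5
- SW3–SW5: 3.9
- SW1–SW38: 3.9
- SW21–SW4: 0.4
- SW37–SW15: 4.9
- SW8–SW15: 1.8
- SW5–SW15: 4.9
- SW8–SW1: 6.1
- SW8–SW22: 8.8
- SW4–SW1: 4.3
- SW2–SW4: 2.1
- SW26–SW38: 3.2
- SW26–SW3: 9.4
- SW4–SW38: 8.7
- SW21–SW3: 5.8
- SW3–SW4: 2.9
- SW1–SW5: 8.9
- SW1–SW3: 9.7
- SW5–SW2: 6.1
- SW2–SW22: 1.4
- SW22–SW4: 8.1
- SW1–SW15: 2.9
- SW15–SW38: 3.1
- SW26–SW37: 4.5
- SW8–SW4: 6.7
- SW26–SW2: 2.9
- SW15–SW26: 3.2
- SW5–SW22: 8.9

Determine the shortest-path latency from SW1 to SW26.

Compare a few routes:
SW1 → SW15 → SW38 → SW26: 2.9+3.1+3.2 = 9.2
SW1 → SW4 → SW37 → SW26: 4.3+0.4+4.5 = 9.2
SW1 → SW38 → SW26: 3.9+3.2 = 7.1
SW1 → SW15 → SW26: 2.9+3.2 = 6.1
Cheapest is SW1 → SW15 → SW26 at 6.1 ms.

6.1 ms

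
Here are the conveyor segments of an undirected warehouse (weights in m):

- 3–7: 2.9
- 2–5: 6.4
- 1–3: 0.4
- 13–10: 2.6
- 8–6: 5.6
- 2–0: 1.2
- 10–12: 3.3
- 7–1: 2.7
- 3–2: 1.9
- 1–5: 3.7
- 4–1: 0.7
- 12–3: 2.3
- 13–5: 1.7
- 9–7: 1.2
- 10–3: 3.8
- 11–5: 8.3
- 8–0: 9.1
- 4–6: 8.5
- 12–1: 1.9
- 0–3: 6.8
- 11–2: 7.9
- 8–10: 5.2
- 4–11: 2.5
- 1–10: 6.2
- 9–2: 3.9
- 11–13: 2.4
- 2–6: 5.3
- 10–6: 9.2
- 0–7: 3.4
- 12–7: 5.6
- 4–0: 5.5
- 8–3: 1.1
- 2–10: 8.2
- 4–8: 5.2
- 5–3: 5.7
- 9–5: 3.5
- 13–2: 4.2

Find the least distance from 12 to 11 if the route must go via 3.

5.9 m

Best 12 to 3: 12 → 3 costing 2.3
Best 3 to 11: 3 → 1 → 4 → 11 costing 3.6
Total via 3: 2.3 + 3.6 = 5.9 m.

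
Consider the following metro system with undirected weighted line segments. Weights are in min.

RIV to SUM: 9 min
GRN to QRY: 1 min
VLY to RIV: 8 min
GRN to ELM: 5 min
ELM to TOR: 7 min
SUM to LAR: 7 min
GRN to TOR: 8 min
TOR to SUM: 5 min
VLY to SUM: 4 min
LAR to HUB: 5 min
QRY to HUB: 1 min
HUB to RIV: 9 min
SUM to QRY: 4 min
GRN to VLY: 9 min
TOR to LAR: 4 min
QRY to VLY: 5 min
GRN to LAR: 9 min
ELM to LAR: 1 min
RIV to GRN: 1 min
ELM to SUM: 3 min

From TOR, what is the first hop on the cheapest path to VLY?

Enumerating some paths:
TOR - LAR - ELM - SUM - VLY: 4+1+3+4 = 12
TOR - SUM - QRY - VLY: 5+4+5 = 14
TOR - ELM - SUM - VLY: 7+3+4 = 14
TOR - SUM - VLY: 5+4 = 9
The minimum is 9 min via TOR - SUM - VLY.
So from TOR the first move is to SUM.

SUM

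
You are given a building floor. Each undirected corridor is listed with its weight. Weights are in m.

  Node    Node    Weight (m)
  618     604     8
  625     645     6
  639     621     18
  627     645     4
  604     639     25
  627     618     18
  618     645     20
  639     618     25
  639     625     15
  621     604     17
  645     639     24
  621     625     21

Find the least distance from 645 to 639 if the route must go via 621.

Shortest 645→621: 645–625–621 = 27
Shortest 621→639: 621–639 = 18
Total via 621: 27 + 18 = 45 m.

45 m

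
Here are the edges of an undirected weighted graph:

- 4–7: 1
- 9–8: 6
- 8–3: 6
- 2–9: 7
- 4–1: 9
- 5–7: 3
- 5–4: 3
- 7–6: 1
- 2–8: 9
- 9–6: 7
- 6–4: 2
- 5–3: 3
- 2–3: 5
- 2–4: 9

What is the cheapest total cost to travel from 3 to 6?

Candidate routes:
3–5–4–6: 3+3+2 = 8
3–5–7–6: 3+3+1 = 7
3–5–4–7–6: 3+3+1+1 = 8
The minimum is 7 via 3–5–7–6.

7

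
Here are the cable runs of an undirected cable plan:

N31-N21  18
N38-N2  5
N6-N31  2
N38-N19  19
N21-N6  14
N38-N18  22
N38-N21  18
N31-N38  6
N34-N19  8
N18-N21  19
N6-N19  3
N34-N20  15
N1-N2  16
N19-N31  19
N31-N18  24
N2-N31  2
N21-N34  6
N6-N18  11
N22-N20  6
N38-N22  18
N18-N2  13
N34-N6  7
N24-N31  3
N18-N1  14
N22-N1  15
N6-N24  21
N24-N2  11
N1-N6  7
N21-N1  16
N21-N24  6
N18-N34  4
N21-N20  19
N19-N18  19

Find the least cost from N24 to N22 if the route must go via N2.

28

Shortest N24→N2: N24–N31–N2 = 5
Shortest N2→N22: N2–N38–N22 = 23
Total via N2: 5 + 23 = 28.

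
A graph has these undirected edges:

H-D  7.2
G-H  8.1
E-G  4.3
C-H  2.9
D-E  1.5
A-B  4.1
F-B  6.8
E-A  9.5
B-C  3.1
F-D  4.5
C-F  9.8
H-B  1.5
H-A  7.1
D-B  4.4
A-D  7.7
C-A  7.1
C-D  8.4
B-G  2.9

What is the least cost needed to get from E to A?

Shortest distances from E:
E: 0
D: 1.5  (via E)
G: 4.3  (via E)
B: 5.9  (via D)
F: 6  (via D)
H: 7.4  (via B)
C: 9  (via B)
A: 9.2  (via D)
Shortest route: E–D–A = 9.2.

9.2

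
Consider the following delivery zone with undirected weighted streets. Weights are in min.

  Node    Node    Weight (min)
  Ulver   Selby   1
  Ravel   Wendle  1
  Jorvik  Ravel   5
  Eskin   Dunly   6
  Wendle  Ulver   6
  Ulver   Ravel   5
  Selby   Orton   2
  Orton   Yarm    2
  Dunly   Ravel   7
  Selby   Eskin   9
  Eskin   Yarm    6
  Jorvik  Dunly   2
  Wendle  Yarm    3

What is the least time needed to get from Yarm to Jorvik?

Candidate routes:
Yarm - Eskin - Dunly - Jorvik: 6+6+2 = 14
Yarm - Wendle - Ravel - Jorvik: 3+1+5 = 9
Yarm - Wendle - Ravel - Dunly - Jorvik: 3+1+7+2 = 13
Cheapest is Yarm - Wendle - Ravel - Jorvik at 9 min.

9 min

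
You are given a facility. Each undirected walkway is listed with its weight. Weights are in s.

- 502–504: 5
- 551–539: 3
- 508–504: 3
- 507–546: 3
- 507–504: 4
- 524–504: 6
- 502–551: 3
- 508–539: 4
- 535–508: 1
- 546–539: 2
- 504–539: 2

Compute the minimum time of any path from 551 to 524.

11 s

Running Dijkstra from 551:
551: 0
539: 3  (via 551)
502: 3  (via 551)
546: 5  (via 539)
504: 5  (via 539)
508: 7  (via 539)
507: 8  (via 546)
535: 8  (via 508)
524: 11  (via 504)
Shortest route: 551 → 539 → 504 → 524 = 11 s.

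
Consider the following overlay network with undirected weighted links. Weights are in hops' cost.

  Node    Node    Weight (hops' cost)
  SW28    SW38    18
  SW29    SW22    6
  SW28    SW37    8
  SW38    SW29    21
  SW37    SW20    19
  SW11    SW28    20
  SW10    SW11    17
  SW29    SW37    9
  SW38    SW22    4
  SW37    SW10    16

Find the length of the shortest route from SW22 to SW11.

Enumerating some paths:
SW22 - SW29 - SW37 - SW28 - SW11: 6+9+8+20 = 43
SW22 - SW38 - SW28 - SW11: 4+18+20 = 42
SW22 - SW29 - SW37 - SW10 - SW11: 6+9+16+17 = 48
The minimum is 42 hops' cost via SW22 - SW38 - SW28 - SW11.

42 hops' cost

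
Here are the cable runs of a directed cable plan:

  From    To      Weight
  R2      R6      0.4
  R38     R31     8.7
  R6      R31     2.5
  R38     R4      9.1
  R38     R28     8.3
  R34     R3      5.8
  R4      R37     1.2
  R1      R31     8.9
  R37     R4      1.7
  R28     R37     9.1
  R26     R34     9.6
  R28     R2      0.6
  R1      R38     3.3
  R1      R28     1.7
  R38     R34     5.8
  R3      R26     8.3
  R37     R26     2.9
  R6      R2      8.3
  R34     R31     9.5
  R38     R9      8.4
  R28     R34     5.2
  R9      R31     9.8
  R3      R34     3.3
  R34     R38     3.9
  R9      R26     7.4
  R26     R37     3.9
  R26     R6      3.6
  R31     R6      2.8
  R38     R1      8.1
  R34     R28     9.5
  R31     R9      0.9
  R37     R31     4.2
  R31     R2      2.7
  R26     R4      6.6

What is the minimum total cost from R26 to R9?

Candidate routes:
R26 - R37 - R31 - R9: 3.9+4.2+0.9 = 9
R26 - R6 - R31 - R9: 3.6+2.5+0.9 = 7
Cheapest is R26 - R6 - R31 - R9 at 7.

7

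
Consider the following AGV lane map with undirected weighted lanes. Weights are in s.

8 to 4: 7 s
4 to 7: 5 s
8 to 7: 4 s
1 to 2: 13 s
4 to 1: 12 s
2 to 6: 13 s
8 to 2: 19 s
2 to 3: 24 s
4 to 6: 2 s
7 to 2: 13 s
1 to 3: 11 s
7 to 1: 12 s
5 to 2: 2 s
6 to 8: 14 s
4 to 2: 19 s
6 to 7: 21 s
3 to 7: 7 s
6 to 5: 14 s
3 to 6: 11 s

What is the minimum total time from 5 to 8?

Shortest distances from 5:
5: 0
2: 2  (via 5)
6: 14  (via 5)
1: 15  (via 2)
7: 15  (via 2)
4: 16  (via 6)
8: 19  (via 7)
Shortest route: 5 → 2 → 7 → 8 = 19 s.

19 s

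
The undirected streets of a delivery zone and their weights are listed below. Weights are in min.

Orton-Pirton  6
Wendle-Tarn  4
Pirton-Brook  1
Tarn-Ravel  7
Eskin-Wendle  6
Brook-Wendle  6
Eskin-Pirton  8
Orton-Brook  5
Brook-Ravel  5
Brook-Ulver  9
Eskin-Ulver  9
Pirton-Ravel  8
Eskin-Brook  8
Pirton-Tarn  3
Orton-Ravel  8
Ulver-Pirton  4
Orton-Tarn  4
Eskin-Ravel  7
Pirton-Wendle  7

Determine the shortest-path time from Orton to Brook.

Settle nodes by increasing distance from Orton:
Orton: 0
Tarn: 4  (via Orton)
Brook: 5  (via Orton)
Shortest route: Orton → Brook = 5 min.

5 min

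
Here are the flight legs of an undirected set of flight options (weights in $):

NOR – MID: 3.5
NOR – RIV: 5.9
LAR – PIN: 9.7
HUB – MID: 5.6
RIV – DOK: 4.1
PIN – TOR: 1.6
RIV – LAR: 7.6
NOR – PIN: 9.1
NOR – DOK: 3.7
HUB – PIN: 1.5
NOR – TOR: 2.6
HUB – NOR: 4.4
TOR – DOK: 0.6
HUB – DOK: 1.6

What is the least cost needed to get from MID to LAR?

Compare a few routes:
MID - NOR - TOR - PIN - LAR: 3.5+2.6+1.6+9.7 = 17.4
MID - HUB - PIN - LAR: 5.6+1.5+9.7 = 16.8
MID - NOR - TOR - DOK - RIV - LAR: 3.5+2.6+0.6+4.1+7.6 = 18.4
MID - NOR - RIV - LAR: 3.5+5.9+7.6 = 17
The minimum is $16.8 via MID - HUB - PIN - LAR.

$16.8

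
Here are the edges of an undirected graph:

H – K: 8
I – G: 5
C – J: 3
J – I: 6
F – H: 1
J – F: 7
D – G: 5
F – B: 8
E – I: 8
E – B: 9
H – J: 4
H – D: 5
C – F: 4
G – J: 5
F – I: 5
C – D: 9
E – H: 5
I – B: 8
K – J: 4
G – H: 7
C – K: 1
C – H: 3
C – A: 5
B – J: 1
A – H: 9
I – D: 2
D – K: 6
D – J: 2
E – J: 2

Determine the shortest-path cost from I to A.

12

Running Dijkstra from I:
I: 0
D: 2  (via I)
J: 4  (via D)
B: 5  (via J)
F: 5  (via I)
G: 5  (via I)
E: 6  (via J)
H: 6  (via F)
C: 7  (via J)
K: 8  (via D)
A: 12  (via C)
Shortest route: I → D → J → C → A = 12.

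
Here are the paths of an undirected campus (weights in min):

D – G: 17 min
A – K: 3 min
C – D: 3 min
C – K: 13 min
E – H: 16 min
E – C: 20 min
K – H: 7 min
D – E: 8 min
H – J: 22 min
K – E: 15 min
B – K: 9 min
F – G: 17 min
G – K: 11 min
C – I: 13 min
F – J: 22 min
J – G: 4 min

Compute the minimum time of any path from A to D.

Running Dijkstra from A:
A: 0
K: 3  (via A)
H: 10  (via K)
B: 12  (via K)
G: 14  (via K)
C: 16  (via K)
E: 18  (via K)
J: 18  (via G)
D: 19  (via C)
Shortest route: A–K–C–D = 19 min.

19 min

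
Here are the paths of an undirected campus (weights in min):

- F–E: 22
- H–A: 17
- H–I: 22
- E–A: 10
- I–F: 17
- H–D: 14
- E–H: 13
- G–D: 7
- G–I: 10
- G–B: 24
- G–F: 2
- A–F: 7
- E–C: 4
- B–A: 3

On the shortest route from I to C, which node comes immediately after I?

G

Candidate routes:
I–F–A–E–C: 17+7+10+4 = 38
I–G–F–A–E–C: 10+2+7+10+4 = 33
I–G–F–E–C: 10+2+22+4 = 38
The minimum is 33 min via I–G–F–A–E–C.
So from I the first move is to G.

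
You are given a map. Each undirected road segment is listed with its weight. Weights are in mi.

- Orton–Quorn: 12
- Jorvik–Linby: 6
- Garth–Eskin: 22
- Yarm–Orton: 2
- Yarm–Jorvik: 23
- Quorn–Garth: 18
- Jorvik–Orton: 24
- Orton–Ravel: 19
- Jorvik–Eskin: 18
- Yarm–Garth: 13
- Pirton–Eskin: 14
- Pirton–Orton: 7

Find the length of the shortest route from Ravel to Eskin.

Running Dijkstra from Ravel:
Ravel: 0
Orton: 19  (via Ravel)
Yarm: 21  (via Orton)
Pirton: 26  (via Orton)
Quorn: 31  (via Orton)
Garth: 34  (via Yarm)
Eskin: 40  (via Pirton)
Shortest route: Ravel → Orton → Pirton → Eskin = 40 mi.

40 mi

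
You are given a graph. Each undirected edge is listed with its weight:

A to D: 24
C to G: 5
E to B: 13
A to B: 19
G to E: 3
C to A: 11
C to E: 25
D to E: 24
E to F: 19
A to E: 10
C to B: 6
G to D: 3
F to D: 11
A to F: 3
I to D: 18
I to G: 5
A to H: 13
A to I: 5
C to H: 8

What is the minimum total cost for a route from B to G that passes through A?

27

Best B to A: B–C–A costing 17
Best A to G: A–I–G costing 10
Total via A: 17 + 10 = 27.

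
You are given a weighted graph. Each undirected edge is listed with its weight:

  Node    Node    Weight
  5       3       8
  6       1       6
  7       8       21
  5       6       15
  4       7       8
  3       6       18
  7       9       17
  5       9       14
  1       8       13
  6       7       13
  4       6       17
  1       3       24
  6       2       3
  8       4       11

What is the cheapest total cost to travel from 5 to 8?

Compare a few routes:
5 - 6 - 1 - 8: 15+6+13 = 34
5 - 3 - 1 - 8: 8+24+13 = 45
5 - 6 - 4 - 8: 15+17+11 = 43
Cheapest is 5 - 6 - 1 - 8 at 34.

34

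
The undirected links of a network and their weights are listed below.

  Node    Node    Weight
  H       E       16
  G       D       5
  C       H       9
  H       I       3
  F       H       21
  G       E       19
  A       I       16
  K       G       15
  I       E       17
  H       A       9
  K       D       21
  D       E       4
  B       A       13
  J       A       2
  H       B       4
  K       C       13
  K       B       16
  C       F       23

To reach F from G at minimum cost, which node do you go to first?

Enumerating some paths:
G → D → E → I → H → F: 5+4+17+3+21 = 50
G → D → E → H → F: 5+4+16+21 = 46
The minimum is 46 via G → D → E → H → F.
So from G the first move is to D.

D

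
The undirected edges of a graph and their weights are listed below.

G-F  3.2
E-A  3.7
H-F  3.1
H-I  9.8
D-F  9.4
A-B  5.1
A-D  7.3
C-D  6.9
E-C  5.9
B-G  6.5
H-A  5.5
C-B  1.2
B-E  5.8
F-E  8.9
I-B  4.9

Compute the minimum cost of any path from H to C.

11.8

Running Dijkstra from H:
H: 0
F: 3.1  (via H)
A: 5.5  (via H)
G: 6.3  (via F)
E: 9.2  (via A)
I: 9.8  (via H)
B: 10.6  (via A)
C: 11.8  (via B)
Shortest route: H → A → B → C = 11.8.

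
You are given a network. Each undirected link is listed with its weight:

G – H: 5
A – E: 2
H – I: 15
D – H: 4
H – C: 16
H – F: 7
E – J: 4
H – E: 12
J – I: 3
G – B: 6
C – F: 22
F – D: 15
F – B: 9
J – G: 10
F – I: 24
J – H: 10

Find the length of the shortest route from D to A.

Settle nodes by increasing distance from D:
D: 0
H: 4  (via D)
G: 9  (via H)
F: 11  (via H)
J: 14  (via H)
B: 15  (via G)
E: 16  (via H)
I: 17  (via J)
A: 18  (via E)
Shortest route: D → H → E → A = 18.

18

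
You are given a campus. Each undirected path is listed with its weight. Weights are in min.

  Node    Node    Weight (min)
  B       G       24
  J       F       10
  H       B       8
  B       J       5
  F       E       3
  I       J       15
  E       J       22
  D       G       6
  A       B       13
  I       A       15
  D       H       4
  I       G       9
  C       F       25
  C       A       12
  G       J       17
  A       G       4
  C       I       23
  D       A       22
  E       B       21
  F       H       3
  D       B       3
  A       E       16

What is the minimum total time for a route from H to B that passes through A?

Shortest H→A: H–D–G–A = 14
Shortest A→B: A–B = 13
Total via A: 14 + 13 = 27 min.

27 min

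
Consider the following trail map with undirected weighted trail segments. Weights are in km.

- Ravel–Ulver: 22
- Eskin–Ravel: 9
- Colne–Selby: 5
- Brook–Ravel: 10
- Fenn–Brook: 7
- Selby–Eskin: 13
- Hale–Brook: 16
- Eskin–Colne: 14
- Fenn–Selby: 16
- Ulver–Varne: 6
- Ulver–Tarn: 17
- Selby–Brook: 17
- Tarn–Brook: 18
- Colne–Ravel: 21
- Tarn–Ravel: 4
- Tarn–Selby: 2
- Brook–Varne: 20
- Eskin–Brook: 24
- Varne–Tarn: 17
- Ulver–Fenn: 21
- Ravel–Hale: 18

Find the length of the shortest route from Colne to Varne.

24 km

Settle nodes by increasing distance from Colne:
Colne: 0
Selby: 5  (via Colne)
Tarn: 7  (via Selby)
Ravel: 11  (via Tarn)
Eskin: 14  (via Colne)
Brook: 21  (via Ravel)
Fenn: 21  (via Selby)
Varne: 24  (via Tarn)
Shortest route: Colne → Selby → Tarn → Varne = 24 km.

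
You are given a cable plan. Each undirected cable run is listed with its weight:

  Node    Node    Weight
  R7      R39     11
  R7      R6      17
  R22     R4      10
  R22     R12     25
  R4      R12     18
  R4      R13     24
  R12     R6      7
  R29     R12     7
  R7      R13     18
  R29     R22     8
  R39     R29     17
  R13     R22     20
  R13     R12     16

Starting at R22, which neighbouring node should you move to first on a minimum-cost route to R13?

R13

Candidate routes:
R22 - R29 - R12 - R13: 8+7+16 = 31
R22 - R13: 20 = 20
R22 - R4 - R13: 10+24 = 34
R22 - R12 - R13: 25+16 = 41
The minimum is 20 via R22 - R13.
So from R22 the first move is to R13.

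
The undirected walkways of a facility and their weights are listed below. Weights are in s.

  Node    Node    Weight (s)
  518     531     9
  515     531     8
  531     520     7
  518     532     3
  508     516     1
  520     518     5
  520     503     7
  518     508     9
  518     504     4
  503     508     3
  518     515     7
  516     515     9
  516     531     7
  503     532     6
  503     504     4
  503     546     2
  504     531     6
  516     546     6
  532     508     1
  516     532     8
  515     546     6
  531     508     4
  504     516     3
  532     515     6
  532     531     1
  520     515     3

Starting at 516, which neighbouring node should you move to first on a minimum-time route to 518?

508

Enumerating some paths:
516 → 504 → 518: 3+4 = 7
516 → 508 → 531 → 532 → 518: 1+4+1+3 = 9
516 → 508 → 532 → 518: 1+1+3 = 5
Cheapest is 516 → 508 → 532 → 518 at 5 s.
So from 516 the first move is to 508.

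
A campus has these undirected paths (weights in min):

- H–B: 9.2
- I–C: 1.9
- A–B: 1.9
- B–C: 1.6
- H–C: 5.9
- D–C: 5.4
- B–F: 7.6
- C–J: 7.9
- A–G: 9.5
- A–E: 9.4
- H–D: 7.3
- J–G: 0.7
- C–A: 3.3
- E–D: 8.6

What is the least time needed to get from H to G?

14.5 min

Compare a few routes:
H–C–J–G: 5.9+7.9+0.7 = 14.5
H–C–A–G: 5.9+3.3+9.5 = 18.7
The minimum is 14.5 min via H–C–J–G.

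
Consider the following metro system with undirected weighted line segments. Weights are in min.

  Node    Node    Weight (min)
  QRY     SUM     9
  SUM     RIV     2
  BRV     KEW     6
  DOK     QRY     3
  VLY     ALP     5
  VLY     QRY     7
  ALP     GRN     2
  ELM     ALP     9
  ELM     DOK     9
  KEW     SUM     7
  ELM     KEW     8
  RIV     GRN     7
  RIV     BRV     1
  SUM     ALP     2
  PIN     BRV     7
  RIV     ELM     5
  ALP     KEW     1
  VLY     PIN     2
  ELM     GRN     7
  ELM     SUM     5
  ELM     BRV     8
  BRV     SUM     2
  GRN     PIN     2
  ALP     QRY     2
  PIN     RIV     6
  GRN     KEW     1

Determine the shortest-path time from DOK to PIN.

Enumerating some paths:
DOK - QRY - ALP - VLY - PIN: 3+2+5+2 = 12
DOK - QRY - ALP - GRN - PIN: 3+2+2+2 = 9
DOK - QRY - VLY - PIN: 3+7+2 = 12
The minimum is 9 min via DOK - QRY - ALP - GRN - PIN.

9 min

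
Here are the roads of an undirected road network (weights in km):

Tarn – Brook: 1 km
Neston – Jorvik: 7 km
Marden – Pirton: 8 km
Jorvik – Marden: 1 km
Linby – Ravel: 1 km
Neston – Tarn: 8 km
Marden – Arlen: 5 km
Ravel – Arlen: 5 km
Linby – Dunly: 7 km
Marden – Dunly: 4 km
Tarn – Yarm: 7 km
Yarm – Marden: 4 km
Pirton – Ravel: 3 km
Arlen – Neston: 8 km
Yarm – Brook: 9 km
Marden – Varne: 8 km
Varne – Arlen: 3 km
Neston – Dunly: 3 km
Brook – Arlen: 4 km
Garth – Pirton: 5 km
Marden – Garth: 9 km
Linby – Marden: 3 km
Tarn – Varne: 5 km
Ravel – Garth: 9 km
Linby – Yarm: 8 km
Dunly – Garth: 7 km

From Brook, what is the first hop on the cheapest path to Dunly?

Candidate routes:
Brook → Tarn → Neston → Dunly: 1+8+3 = 12
Brook → Arlen → Neston → Dunly: 4+8+3 = 15
Brook → Arlen → Marden → Dunly: 4+5+4 = 13
The minimum is 12 km via Brook → Tarn → Neston → Dunly.
So from Brook the first move is to Tarn.

Tarn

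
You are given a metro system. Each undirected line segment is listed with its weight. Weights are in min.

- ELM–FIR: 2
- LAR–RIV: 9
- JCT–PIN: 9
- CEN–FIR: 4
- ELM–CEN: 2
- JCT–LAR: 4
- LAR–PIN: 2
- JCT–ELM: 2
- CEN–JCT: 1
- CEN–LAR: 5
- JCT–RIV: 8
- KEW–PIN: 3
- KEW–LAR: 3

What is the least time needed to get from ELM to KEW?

9 min

Compare a few routes:
ELM → JCT → LAR → KEW: 2+4+3 = 9
ELM → CEN → LAR → KEW: 2+5+3 = 10
Cheapest is ELM → JCT → LAR → KEW at 9 min.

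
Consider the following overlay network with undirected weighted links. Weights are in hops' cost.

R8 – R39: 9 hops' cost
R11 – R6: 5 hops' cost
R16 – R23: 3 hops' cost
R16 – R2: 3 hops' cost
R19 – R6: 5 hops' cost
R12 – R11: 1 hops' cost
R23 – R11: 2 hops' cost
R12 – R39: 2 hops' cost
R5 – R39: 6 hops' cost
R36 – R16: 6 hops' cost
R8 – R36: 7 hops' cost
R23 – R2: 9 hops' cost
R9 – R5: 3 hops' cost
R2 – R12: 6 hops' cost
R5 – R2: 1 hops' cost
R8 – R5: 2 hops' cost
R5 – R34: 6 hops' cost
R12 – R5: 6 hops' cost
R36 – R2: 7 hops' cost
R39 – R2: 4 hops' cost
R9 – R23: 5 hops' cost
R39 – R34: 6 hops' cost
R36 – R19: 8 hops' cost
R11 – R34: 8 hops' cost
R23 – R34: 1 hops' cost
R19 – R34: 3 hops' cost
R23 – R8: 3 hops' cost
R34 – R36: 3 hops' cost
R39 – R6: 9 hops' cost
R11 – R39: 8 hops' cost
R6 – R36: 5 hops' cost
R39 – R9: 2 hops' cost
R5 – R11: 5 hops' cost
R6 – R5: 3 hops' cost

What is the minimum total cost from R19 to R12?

Compare a few routes:
R19–R34–R39–R12: 3+6+2 = 11
R19–R34–R11–R12: 3+8+1 = 12
R19–R6–R11–R12: 5+5+1 = 11
R19–R34–R23–R11–R12: 3+1+2+1 = 7
Cheapest is R19–R34–R23–R11–R12 at 7 hops' cost.

7 hops' cost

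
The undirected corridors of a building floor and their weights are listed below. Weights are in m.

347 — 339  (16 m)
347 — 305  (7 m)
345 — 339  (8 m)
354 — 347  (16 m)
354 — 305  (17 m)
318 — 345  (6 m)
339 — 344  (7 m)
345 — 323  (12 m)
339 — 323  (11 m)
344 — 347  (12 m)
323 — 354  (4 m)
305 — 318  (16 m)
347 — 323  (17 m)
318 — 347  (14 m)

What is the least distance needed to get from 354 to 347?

16 m

Running Dijkstra from 354:
354: 0
323: 4  (via 354)
339: 15  (via 323)
347: 16  (via 354)
Shortest route: 354–347 = 16 m.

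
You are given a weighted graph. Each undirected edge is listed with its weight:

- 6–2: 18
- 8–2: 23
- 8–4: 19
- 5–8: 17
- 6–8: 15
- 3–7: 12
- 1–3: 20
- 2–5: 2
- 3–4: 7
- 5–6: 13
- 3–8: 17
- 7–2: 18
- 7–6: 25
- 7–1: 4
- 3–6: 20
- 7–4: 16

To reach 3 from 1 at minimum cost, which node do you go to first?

7

Candidate routes:
1 → 3: 20 = 20
1 → 7 → 4 → 3: 4+16+7 = 27
1 → 7 → 3: 4+12 = 16
Cheapest is 1 → 7 → 3 at 16.
So from 1 the first move is to 7.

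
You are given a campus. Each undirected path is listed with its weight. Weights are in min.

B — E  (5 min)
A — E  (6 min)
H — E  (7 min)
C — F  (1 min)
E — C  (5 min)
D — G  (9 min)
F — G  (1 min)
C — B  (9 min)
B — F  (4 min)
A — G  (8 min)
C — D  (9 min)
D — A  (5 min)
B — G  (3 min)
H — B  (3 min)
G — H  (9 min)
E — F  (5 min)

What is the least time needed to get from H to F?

7 min

Running Dijkstra from H:
H: 0
B: 3  (via H)
G: 6  (via B)
E: 7  (via H)
F: 7  (via B)
Shortest route: H → B → F = 7 min.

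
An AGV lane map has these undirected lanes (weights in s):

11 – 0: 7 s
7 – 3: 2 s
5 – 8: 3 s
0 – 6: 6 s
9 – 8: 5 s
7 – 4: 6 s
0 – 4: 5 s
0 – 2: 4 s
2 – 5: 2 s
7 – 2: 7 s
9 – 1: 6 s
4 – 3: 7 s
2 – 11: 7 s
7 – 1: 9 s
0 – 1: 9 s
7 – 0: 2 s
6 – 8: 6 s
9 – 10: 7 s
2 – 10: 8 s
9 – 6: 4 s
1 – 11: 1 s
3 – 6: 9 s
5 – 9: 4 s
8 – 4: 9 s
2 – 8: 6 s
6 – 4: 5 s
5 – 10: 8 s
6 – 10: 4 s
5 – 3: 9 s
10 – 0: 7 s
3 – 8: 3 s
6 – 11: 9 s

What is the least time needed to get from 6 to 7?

Running Dijkstra from 6:
6: 0
9: 4  (via 6)
10: 4  (via 6)
4: 5  (via 6)
0: 6  (via 6)
8: 6  (via 6)
5: 8  (via 9)
7: 8  (via 0)
Shortest route: 6–0–7 = 8 s.

8 s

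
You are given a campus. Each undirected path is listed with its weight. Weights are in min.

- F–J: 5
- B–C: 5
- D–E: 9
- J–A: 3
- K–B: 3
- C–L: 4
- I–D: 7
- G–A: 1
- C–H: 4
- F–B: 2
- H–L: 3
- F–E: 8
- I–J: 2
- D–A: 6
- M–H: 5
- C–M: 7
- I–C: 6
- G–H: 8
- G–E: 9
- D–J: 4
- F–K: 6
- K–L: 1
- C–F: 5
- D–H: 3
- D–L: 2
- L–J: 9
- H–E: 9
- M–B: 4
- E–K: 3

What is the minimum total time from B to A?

Shortest distances from B:
B: 0
F: 2  (via B)
K: 3  (via B)
L: 4  (via K)
M: 4  (via B)
C: 5  (via B)
D: 6  (via L)
E: 6  (via K)
H: 7  (via L)
J: 7  (via F)
I: 9  (via J)
A: 10  (via J)
Shortest route: B–F–J–A = 10 min.

10 min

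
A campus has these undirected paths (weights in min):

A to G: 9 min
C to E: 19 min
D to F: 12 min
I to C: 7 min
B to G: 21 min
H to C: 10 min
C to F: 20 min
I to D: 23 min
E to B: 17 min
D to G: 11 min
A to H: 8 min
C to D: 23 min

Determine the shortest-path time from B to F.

Enumerating some paths:
B - G - D - F: 21+11+12 = 44
B - E - C - F: 17+19+20 = 56
B - E - C - D - F: 17+19+23+12 = 71
B - G - A - H - C - F: 21+9+8+10+20 = 68
Cheapest is B - G - D - F at 44 min.

44 min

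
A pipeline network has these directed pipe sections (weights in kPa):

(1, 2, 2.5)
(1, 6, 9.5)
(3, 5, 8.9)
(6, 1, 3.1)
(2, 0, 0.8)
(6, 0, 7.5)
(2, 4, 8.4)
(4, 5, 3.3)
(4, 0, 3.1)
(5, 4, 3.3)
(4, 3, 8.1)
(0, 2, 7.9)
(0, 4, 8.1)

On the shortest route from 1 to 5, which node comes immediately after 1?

2

Compare a few routes:
1–2–4–5: 2.5+8.4+3.3 = 14.2
1–2–4–3–5: 2.5+8.4+8.1+8.9 = 27.9
1–2–0–4–5: 2.5+0.8+8.1+3.3 = 14.7
The minimum is 14.2 kPa via 1–2–4–5.
So from 1 the first move is to 2.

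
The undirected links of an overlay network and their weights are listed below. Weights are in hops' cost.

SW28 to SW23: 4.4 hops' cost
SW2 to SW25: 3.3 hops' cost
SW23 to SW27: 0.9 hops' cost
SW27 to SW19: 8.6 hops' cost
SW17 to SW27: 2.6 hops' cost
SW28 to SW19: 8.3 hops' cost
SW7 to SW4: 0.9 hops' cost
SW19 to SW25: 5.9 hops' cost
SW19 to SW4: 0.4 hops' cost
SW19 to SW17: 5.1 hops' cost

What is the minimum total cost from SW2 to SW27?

Candidate routes:
SW2 - SW25 - SW19 - SW28 - SW23 - SW27: 3.3+5.9+8.3+4.4+0.9 = 22.8
SW2 - SW25 - SW19 - SW17 - SW27: 3.3+5.9+5.1+2.6 = 16.9
SW2 - SW25 - SW19 - SW27: 3.3+5.9+8.6 = 17.8
Cheapest is SW2 - SW25 - SW19 - SW17 - SW27 at 16.9 hops' cost.

16.9 hops' cost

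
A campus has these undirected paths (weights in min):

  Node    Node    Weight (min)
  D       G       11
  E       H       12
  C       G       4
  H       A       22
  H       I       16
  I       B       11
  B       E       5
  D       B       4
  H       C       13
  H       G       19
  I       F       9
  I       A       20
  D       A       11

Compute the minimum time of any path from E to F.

25 min

Running Dijkstra from E:
E: 0
B: 5  (via E)
D: 9  (via B)
H: 12  (via E)
I: 16  (via B)
A: 20  (via D)
G: 20  (via D)
C: 24  (via G)
F: 25  (via I)
Shortest route: E → B → I → F = 25 min.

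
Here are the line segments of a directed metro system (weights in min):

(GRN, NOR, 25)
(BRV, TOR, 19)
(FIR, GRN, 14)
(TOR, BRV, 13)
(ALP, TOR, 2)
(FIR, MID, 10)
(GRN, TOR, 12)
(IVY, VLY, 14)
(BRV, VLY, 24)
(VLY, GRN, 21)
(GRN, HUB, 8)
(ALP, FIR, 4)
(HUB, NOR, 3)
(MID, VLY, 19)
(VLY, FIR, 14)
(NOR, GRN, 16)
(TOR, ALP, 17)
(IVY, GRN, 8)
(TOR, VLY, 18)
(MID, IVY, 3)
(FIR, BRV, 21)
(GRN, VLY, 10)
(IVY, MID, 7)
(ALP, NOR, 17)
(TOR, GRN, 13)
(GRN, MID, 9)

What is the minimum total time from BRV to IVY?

44 min

Candidate routes:
BRV → TOR → ALP → FIR → MID → IVY: 19+17+4+10+3 = 53
BRV → VLY → FIR → MID → IVY: 24+14+10+3 = 51
BRV → TOR → GRN → MID → IVY: 19+13+9+3 = 44
Cheapest is BRV → TOR → GRN → MID → IVY at 44 min.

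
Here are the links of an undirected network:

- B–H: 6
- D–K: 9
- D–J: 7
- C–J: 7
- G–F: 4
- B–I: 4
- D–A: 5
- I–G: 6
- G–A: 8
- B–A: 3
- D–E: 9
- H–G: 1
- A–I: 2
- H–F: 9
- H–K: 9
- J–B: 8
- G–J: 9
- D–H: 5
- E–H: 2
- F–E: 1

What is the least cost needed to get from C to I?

Settle nodes by increasing distance from C:
C: 0
J: 7  (via C)
D: 14  (via J)
B: 15  (via J)
G: 16  (via J)
H: 17  (via G)
A: 18  (via B)
E: 19  (via H)
I: 19  (via B)
Shortest route: C–J–B–I = 19.

19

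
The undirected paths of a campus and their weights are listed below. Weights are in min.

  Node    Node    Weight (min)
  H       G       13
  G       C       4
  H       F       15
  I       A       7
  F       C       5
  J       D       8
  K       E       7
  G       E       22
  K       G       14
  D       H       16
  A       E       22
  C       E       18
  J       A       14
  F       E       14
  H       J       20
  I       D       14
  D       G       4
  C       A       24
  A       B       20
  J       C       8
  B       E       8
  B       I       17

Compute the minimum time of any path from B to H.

37 min

Candidate routes:
B–E–K–G–H: 8+7+14+13 = 42
B–E–C–G–H: 8+18+4+13 = 43
B–E–F–H: 8+14+15 = 37
The minimum is 37 min via B–E–F–H.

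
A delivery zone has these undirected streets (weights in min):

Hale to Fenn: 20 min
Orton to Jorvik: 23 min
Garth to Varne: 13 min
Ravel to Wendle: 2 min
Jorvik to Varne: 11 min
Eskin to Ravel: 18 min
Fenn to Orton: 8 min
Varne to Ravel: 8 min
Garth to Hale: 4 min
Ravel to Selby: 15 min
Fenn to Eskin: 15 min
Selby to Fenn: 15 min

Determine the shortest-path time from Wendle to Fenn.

32 min

Shortest distances from Wendle:
Wendle: 0
Ravel: 2  (via Wendle)
Varne: 10  (via Ravel)
Selby: 17  (via Ravel)
Eskin: 20  (via Ravel)
Jorvik: 21  (via Varne)
Garth: 23  (via Varne)
Hale: 27  (via Garth)
Fenn: 32  (via Selby)
Shortest route: Wendle → Ravel → Selby → Fenn = 32 min.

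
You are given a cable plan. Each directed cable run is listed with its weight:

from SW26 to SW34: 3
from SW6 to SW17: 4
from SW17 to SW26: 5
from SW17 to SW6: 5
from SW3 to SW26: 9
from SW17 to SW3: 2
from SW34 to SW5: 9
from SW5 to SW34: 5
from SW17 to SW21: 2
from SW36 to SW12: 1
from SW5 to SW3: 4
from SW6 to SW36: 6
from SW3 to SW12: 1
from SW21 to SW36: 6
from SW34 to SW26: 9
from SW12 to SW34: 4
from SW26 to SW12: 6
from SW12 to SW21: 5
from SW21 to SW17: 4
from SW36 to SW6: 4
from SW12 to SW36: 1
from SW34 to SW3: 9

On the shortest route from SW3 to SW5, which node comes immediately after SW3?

Enumerating some paths:
SW3 - SW12 - SW34 - SW5: 1+4+9 = 14
SW3 - SW26 - SW34 - SW5: 9+3+9 = 21
Cheapest is SW3 - SW12 - SW34 - SW5 at 14.
So from SW3 the first move is to SW12.

SW12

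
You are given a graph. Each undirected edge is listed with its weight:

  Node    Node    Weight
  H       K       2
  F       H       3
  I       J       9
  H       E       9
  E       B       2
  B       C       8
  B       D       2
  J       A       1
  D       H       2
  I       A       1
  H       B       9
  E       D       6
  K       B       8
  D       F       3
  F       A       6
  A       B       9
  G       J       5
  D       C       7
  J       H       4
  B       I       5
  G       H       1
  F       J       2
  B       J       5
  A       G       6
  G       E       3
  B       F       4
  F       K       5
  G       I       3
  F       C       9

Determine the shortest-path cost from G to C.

Compare a few routes:
G - H - D - C: 1+2+7 = 10
G - H - F - C: 1+3+9 = 13
G - H - D - B - C: 1+2+2+8 = 13
G - E - B - C: 3+2+8 = 13
Cheapest is G - H - D - C at 10.

10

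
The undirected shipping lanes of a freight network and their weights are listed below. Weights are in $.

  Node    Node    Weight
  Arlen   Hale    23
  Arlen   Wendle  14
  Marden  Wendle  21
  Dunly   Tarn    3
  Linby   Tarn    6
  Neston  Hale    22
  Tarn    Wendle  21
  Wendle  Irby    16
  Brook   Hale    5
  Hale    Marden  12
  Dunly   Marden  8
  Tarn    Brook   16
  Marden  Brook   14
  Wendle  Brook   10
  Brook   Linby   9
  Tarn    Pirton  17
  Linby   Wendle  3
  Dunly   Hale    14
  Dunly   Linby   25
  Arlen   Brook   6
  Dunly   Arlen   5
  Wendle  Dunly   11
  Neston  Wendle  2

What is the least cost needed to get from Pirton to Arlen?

$25

Shortest distances from Pirton:
Pirton: 0
Tarn: 17  (via Pirton)
Dunly: 20  (via Tarn)
Linby: 23  (via Tarn)
Arlen: 25  (via Dunly)
Shortest route: Pirton → Tarn → Dunly → Arlen = $25.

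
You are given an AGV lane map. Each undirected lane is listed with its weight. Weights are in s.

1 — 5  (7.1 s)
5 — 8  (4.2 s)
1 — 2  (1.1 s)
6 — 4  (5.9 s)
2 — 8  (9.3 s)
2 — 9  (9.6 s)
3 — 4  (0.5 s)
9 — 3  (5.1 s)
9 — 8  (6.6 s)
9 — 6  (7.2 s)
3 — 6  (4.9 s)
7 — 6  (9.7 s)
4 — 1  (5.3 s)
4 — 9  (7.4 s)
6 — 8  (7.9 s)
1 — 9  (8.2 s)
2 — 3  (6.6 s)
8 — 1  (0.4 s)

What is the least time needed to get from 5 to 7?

21.8 s

Settle nodes by increasing distance from 5:
5: 0
8: 4.2  (via 5)
1: 4.6  (via 8)
2: 5.7  (via 1)
4: 9.9  (via 1)
3: 10.4  (via 4)
9: 10.8  (via 8)
6: 12.1  (via 8)
7: 21.8  (via 6)
Shortest route: 5 → 8 → 6 → 7 = 21.8 s.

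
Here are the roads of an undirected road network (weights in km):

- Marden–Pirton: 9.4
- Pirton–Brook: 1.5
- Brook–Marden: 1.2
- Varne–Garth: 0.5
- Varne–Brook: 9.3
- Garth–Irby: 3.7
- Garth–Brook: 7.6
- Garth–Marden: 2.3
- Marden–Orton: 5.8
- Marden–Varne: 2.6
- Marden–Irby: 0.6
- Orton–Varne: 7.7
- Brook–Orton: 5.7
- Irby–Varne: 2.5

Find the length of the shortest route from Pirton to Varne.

Shortest distances from Pirton:
Pirton: 0
Brook: 1.5  (via Pirton)
Marden: 2.7  (via Brook)
Irby: 3.3  (via Marden)
Garth: 5  (via Marden)
Varne: 5.3  (via Marden)
Shortest route: Pirton–Brook–Marden–Varne = 5.3 km.

5.3 km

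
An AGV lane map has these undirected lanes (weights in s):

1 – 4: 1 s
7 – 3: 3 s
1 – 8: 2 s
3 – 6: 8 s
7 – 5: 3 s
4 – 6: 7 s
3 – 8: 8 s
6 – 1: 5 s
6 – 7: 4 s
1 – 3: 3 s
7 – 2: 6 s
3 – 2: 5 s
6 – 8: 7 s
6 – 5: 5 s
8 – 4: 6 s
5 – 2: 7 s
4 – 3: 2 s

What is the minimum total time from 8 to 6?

7 s

Settle nodes by increasing distance from 8:
8: 0
1: 2  (via 8)
4: 3  (via 1)
3: 5  (via 1)
6: 7  (via 8)
Shortest route: 8–6 = 7 s.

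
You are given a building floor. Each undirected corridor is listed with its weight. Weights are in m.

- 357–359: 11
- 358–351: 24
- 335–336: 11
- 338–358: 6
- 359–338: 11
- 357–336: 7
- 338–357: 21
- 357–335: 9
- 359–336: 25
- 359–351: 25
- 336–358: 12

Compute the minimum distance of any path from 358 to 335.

Compare a few routes:
358 - 338 - 359 - 357 - 335: 6+11+11+9 = 37
358 - 336 - 335: 12+11 = 23
358 - 336 - 357 - 335: 12+7+9 = 28
358 - 338 - 357 - 335: 6+21+9 = 36
Cheapest is 358 - 336 - 335 at 23 m.

23 m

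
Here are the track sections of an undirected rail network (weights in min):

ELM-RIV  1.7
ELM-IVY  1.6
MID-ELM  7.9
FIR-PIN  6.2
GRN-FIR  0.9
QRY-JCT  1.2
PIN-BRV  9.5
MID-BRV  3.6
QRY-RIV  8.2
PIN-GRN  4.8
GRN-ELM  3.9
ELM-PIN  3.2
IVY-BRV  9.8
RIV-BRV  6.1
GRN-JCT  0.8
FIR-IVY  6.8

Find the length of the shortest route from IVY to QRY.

7.5 min

Settle nodes by increasing distance from IVY:
IVY: 0
ELM: 1.6  (via IVY)
RIV: 3.3  (via ELM)
PIN: 4.8  (via ELM)
GRN: 5.5  (via ELM)
JCT: 6.3  (via GRN)
FIR: 6.4  (via GRN)
QRY: 7.5  (via JCT)
Shortest route: IVY–ELM–GRN–JCT–QRY = 7.5 min.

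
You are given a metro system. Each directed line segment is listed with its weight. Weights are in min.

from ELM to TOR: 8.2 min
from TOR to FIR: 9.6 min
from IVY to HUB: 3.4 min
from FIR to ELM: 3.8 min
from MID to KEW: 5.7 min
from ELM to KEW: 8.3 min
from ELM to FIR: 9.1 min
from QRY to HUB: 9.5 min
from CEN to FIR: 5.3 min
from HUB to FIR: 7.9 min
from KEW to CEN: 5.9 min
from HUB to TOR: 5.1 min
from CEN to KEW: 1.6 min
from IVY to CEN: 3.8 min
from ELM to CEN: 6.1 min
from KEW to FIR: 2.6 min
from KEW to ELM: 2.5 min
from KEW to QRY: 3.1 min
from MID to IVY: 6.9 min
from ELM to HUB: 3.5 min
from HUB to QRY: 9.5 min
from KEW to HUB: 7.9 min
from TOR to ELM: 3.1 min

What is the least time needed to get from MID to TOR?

15.4 min

Settle nodes by increasing distance from MID:
MID: 0
KEW: 5.7  (via MID)
IVY: 6.9  (via MID)
ELM: 8.2  (via KEW)
FIR: 8.3  (via KEW)
QRY: 8.8  (via KEW)
HUB: 10.3  (via IVY)
CEN: 10.7  (via IVY)
TOR: 15.4  (via HUB)
Shortest route: MID → IVY → HUB → TOR = 15.4 min.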